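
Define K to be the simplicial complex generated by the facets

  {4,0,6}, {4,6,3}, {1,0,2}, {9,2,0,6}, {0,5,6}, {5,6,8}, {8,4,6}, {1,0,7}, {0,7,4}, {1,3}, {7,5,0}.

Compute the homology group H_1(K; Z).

H_1 ≅ Z.

Fix the vertex order 0 < 1 < 2 < 3 < 4 < 5 < 6 < 7 < 8 < 9 and write every simplex with vertices in increasing order. Then dim K = 3 and the simplices of K are:

  0-simplices (10): [0], [1], [2], [3], [4], [5], [6], [7], [8], [9]
  1-simplices (22): [0,1], [0,2], [0,4], [0,5], [0,6], [0,7], [0,9], [1,2], [1,3], [1,7], [2,6], [2,9], [3,4], [3,6], [4,6], [4,7], [4,8], [5,6], [5,7], [5,8], [6,8], [6,9]
  2-simplices (13): [0,1,2], [0,1,7], [0,2,6], [0,2,9], [0,4,6], [0,4,7], [0,5,6], [0,5,7], [0,6,9], [2,6,9], [3,4,6], [4,6,8], [5,6,8]
  3-simplices (1): [0,2,6,9]

giving chain groups C_0 ≅ Z^10, C_1 ≅ Z^22, C_2 ≅ Z^13, C_3 ≅ Z^1.

∂_1: C_1 → C_0 maps an edge to its endpoints' difference, ∂[p,q] = q − p. For instance
  ∂[2,9] = [9] − [2].
This gives a 10×22 integer matrix of rank 9; reducing to Smith normal form yields diagonal entries (1,1,1,1,1,1,1,1,1).

∂_2: C_2 → C_1 sends each 2-simplex [p,q,r] to [q,r] − [p,r] + [p,q]. For instance
  ∂[2,6,9] = [6,9] − [2,9] + [2,6],
  ∂[0,5,7] = [5,7] − [0,7] + [0,5].
As a 22×13 matrix over Z this has rank 12, with invariant factors (1,1,1,1,1,1,1,1,1,1,1,1).

∂_3: C_3 → C_2 sends each 3-simplex σ to the alternating sum Σ_i (−1)^i (σ with its i-th vertex removed). For instance
  ∂[0,2,6,9] = [2,6,9] − [0,6,9] + [0,2,9] − [0,2,6].
The resulting 13×1 matrix has rank 1, and its Smith normal form has invariant factors (1).

Computing H_k = (kernel of ∂_k) / (image of ∂_{k+1}):

  H_1: rank ker ∂_1 − rank ∂_2 = (22 − 9) − 12 = 1, and the invariant factors of ∂_2 are all 1, so H_1 ≅ Z.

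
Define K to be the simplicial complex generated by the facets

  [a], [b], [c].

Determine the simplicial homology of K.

We work with the vertex ordering a < b < c. The simplices of K, each written with vertices in increasing order, are:

  0-simplices (3): a, b, c

giving chain groups C_0 ≅ Z^3.

Computing H_k = (kernel of ∂_k) / (image of ∂_{k+1}):

  H_0: rank C_0 − rank ∂_1 = 3 − 0 = 3, and there is no ∂_1, so H_0 ≅ Z^3.

(K is a triangulation of a set of 3 points.)

H_0 = Z^3.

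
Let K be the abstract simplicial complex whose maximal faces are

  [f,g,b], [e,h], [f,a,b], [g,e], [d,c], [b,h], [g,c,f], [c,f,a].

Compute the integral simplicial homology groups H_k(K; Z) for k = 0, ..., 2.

Take the total order a < b < c < d < e < f < g < h on the vertex set. Then K (dimension 2) consists of the simplices:

  0-simplices (8): a, b, c, d, e, f, g, h
  1-simplices (12): ab, ac, af, bf, bg, bh, cd, cf, cg, eg, eh, fg
  2-simplices (4): abf, acf, bfg, cfg

Hence C_0 ≅ Z^8, C_1 ≅ Z^12, C_2 ≅ Z^4.

Boundary ∂_1: C_1 → C_0 is given by ∂[p,q] = [q] − [p]. For instance
  ∂fg = g − f.
As a 8×12 matrix over Z this has rank 7, with invariant factors (1,1,1,1,1,1,1).

The boundary map ∂_2: C_2 → C_1 acts by ∂[p,q,r] = [q,r] − [p,r] + [p,q]. For instance
  ∂cfg = fg − cg + cf,
  ∂acf = cf − af + ac.
As a 12×4 matrix over Z this has rank 4, with invariant factors (1,1,1,1).

Reading off H_k = ker ∂_k / im ∂_{k+1}:

  H_0: rank C_0 − rank ∂_1 = 8 − 7 = 1, and the invariant factors of ∂_1 are all 1, so H_0 ≅ Z.
  H_1: rank ker ∂_1 − rank ∂_2 = (12 − 7) − 4 = 1, and the invariant factors of ∂_2 are all 1, so H_1 ≅ Z.
  H_2: rank ker ∂_2 − rank ∂_3 = (4 − 4) − 0 = 0, and there is no ∂_3, so H_2 ≅ 0.

H_0 ≅ Z,  H_1 ≅ Z,  H_2 = 0.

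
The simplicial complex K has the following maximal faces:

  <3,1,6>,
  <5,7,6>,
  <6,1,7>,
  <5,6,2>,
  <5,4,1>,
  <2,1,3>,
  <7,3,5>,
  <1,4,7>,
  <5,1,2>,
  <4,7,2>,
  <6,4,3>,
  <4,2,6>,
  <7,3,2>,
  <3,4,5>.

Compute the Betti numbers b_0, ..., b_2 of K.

Fix the vertex order 1 < 2 < 3 < 4 < 5 < 6 < 7 and write every simplex with vertices in increasing order. Then dim K = 2 and the simplices of K are:

  0-simplices (7): [1], [2], [3], [4], [5], [6], [7]
  1-simplices (21): [1,2], [1,3], [1,4], [1,5], [1,6], [1,7], [2,3], [2,4], [2,5], [2,6], [2,7], [3,4], [3,5], [3,6], [3,7], [4,5], [4,6], [4,7], [5,6], [5,7], [6,7]
  2-simplices (14): [1,2,3], [1,2,5], [1,3,6], [1,4,5], [1,4,7], [1,6,7], [2,3,7], [2,4,6], [2,4,7], [2,5,6], [3,4,5], [3,4,6], [3,5,7], [5,6,7]

giving chain groups C_0 ≅ Z^7, C_1 ≅ Z^21, C_2 ≅ Z^14.

The boundary map ∂_1: C_1 → C_0 maps an edge to its endpoints' difference, ∂[p,q] = q − p.
As a 7×21 matrix over Z this has rank 6, with invariant factors (1,1,1,1,1,1).

∂_2: C_2 → C_1 acts by ∂[p,q,r] = [q,r] − [p,r] + [p,q]. For instance
  ∂[1,3,6] = [3,6] − [1,6] + [1,3],
  ∂[5,6,7] = [6,7] − [5,7] + [5,6].
The resulting 21×14 matrix has rank 13, and its Smith normal form has invariant factors (1,1,1,1,1,1,1,1,1,1,1,1,1).

Now H_k = ker ∂_k / im ∂_{k+1}, so:

  H_0: rank C_0 − rank ∂_1 = 7 − 6 = 1, and the invariant factors of ∂_1 are all 1, so H_0 ≅ Z.
  H_1: rank ker ∂_1 − rank ∂_2 = (21 − 6) − 13 = 2, and the invariant factors of ∂_2 are all 1, so H_1 ≅ Z^2.
  H_2: rank ker ∂_2 − rank ∂_3 = (14 − 13) − 0 = 1, and there is no ∂_3, so H_2 ≅ Z.

(K is a triangulation of the torus T^2.)

Hence the Betti numbers are b_0 = 1, b_1 = 2, b_2 = 1.

b_0 = 1, b_1 = 2, b_2 = 1.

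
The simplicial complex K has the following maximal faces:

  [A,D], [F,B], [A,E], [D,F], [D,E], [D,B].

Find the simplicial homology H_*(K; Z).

Order the vertices as A < B < D < E < F. Listing each simplex with vertices in this order, K has dimension 1 with simplices:

  0-simplices (5): A, B, D, E, F
  1-simplices (6): AD, AE, BD, BF, DE, DF

so the chain groups are C_0 ≅ Z^5, C_1 ≅ Z^6.

The boundary map ∂_1: C_1 → C_0 sends each edge [p,q] (with p < q) to q − p.
The resulting 5×6 matrix has rank 4, and its Smith normal form has invariant factors (1,1,1,1).

Now H_k = ker ∂_k / im ∂_{k+1}, so:

  H_0: rank C_0 − rank ∂_1 = 5 − 4 = 1, and the invariant factors of ∂_1 are all 1, so H_0 ≅ Z.
  H_1: rank ker ∂_1 − rank ∂_2 = (6 − 4) − 0 = 2, and there is no ∂_2, so H_1 ≅ Z^2.

H_0 = Z,  H_1 = Z^2.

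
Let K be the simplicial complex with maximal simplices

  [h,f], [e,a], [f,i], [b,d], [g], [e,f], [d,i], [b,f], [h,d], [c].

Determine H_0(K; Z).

H_0 ≅ Z^3.

We work with the vertex ordering a < b < c < d < e < f < g < h < i. The simplices of K, each written with vertices in increasing order, are:

  0-simplices (9): a, b, c, d, e, f, g, h, i
  1-simplices (8): ae, bd, bf, dh, di, ef, fh, fi

giving chain groups C_0 ≅ Z^9, C_1 ≅ Z^8.

Boundary ∂_1: C_1 → C_0 is given by ∂[p,q] = [q] − [p]. For instance
  ∂fh = h − f.
The 9×8 boundary matrix has rank 6 and Smith normal form diag(1,1,1,1,1,1).

From H_k ≅ ker(∂_k) / im(∂_{k+1}) we obtain:

  H_0: rank C_0 − rank ∂_1 = 9 − 6 = 3, and the invariant factors of ∂_1 are all 1, so H_0 = Z^3.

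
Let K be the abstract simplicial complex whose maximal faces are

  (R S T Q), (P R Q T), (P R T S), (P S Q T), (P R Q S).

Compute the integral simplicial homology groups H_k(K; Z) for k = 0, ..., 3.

H_0 ≅ Z,  H_1 = 0,  H_2 = 0,  H_3 ≅ Z.

Order the vertices as P < Q < R < S < T. Listing each simplex with vertices in this order, K has dimension 3 with simplices:

  0-simplices (5): P, Q, R, S, T
  1-simplices (10): PQ, PR, PS, PT, QR, QS, QT, RS, RT, ST
  2-simplices (10): PQR, PQS, PQT, PRS, PRT, PST, QRS, QRT, QST, RST
  3-simplices (5): PQRS, PQRT, PQST, PRST, QRST

Hence C_0 ≅ Z^5, C_1 ≅ Z^10, C_2 ≅ Z^10, C_3 ≅ Z^5.

∂_1: C_1 → C_0 is given by ∂[p,q] = [q] − [p]. For instance
  ∂ST = T − S.
The 5×10 boundary matrix has rank 4 and Smith normal form diag(1,1,1,1).

Boundary ∂_2: C_2 → C_1 acts by ∂[p,q,r] = [q,r] − [p,r] + [p,q]. For instance
  ∂QRS = RS − QS + QR,
  ∂PRS = RS − PS + PR.
The 10×10 boundary matrix has rank 6 and Smith normal form diag(1,1,1,1,1,1).

Boundary ∂_3: C_3 → C_2 sends each 3-simplex σ to the alternating sum Σ_i (−1)^i (σ with its i-th vertex removed). For instance
  ∂QRST = RST − QST + QRT − QRS,
  ∂PQRS = QRS − PRS + PQS − PQR.
This gives a 10×5 integer matrix of rank 4; reducing to Smith normal form yields diagonal entries (1,1,1,1).

Now H_k = ker ∂_k / im ∂_{k+1}, so:

  H_0: rank C_0 − rank ∂_1 = 5 − 4 = 1, and the invariant factors of ∂_1 are all 1, so H_0 ≅ Z.
  H_1: rank ker ∂_1 − rank ∂_2 = (10 − 4) − 6 = 0, and the invariant factors of ∂_2 are all 1, so H_1 ≅ 0.
  H_2: rank ker ∂_2 − rank ∂_3 = (10 − 6) − 4 = 0, and the invariant factors of ∂_3 are all 1, so H_2 ≅ 0.
  H_3: rank ker ∂_3 − rank ∂_4 = (5 − 4) − 0 = 1, and there is no ∂_4, so H_3 ≅ Z.

(K is a triangulation of the 3-sphere S^3.)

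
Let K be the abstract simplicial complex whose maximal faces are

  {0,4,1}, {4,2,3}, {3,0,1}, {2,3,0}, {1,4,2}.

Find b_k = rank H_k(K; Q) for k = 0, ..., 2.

We work with the vertex ordering 0 < 1 < 2 < 3 < 4. The simplices of K, each written with vertices in increasing order, are:

  0-simplices (5): [0], [1], [2], [3], [4]
  1-simplices (10): [0,1], [0,2], [0,3], [0,4], [1,2], [1,3], [1,4], [2,3], [2,4], [3,4]
  2-simplices (5): [0,1,3], [0,1,4], [0,2,3], [1,2,4], [2,3,4]

Hence C_0 ≅ Z^5, C_1 ≅ Z^10, C_2 ≅ Z^5.

∂_1: C_1 → C_0 maps an edge to its endpoints' difference, ∂[p,q] = q − p.
As a 5×10 matrix over Z this has rank 4, with invariant factors (1,1,1,1).

The boundary map ∂_2: C_2 → C_1 maps a triangle to the signed sum of its edges. For instance
  ∂[2,3,4] = [3,4] − [2,4] + [2,3],
  ∂[0,2,3] = [2,3] − [0,3] + [0,2].
As a 10×5 matrix over Z this has rank 5, with invariant factors (1,1,1,1,1).

From H_k ≅ ker(∂_k) / im(∂_{k+1}) we obtain:

  H_0: rank C_0 − rank ∂_1 = 5 − 4 = 1, and the invariant factors of ∂_1 are all 1, so H_0 ≅ Z.
  H_1: rank ker ∂_1 − rank ∂_2 = (10 − 4) − 5 = 1, and the invariant factors of ∂_2 are all 1, so H_1 ≅ Z.
  H_2: rank ker ∂_2 − rank ∂_3 = (5 − 5) − 0 = 0, and there is no ∂_3, so H_2 ≅ 0.

As a check, the Euler characteristic is 5 − 10 + 5 = 0, which agrees with 1 − 1 + 0 = 0.

Hence the Betti numbers are b_0 = 1, b_1 = 1, b_2 = 0.

b_0 = 1, b_1 = 1, b_2 = 0.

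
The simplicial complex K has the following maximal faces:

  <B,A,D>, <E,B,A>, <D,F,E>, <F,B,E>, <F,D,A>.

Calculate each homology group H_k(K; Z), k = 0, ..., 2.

We work with the vertex ordering A < B < D < E < F. The simplices of K, each written with vertices in increasing order, are:

  0-simplices (5): A, B, D, E, F
  1-simplices (10): AB, AD, AE, AF, BD, BE, BF, DE, DF, EF
  2-simplices (5): ABD, ABE, ADF, BEF, DEF

Hence C_0 ≅ Z^5, C_1 ≅ Z^10, C_2 ≅ Z^5.

Boundary ∂_1: C_1 → C_0 maps an edge to its endpoints' difference, ∂[p,q] = q − p. For instance
  ∂AE = E − A.
This gives a 5×10 integer matrix of rank 4; reducing to Smith normal form yields diagonal entries (1,1,1,1).

Boundary ∂_2: C_2 → C_1 sends each 2-simplex [p,q,r] to [q,r] − [p,r] + [p,q]. For instance
  ∂ABD = BD − AD + AB,
  ∂ABE = BE − AE + AB.
As a 10×5 matrix over Z this has rank 5, with invariant factors (1,1,1,1,1).

From H_k ≅ ker(∂_k) / im(∂_{k+1}) we obtain:

  H_0: rank C_0 − rank ∂_1 = 5 − 4 = 1, and the invariant factors of ∂_1 are all 1, so H_0 ≅ Z.
  H_1: rank ker ∂_1 − rank ∂_2 = (10 − 4) − 5 = 1, and the invariant factors of ∂_2 are all 1, so H_1 ≅ Z.
  H_2: rank ker ∂_2 − rank ∂_3 = (5 − 5) − 0 = 0, and there is no ∂_3, so H_2 ≅ 0.

(K is a triangulation of the Möbius band.)

H_0 ≅ Z,  H_1 ≅ Z,  H_2 = 0.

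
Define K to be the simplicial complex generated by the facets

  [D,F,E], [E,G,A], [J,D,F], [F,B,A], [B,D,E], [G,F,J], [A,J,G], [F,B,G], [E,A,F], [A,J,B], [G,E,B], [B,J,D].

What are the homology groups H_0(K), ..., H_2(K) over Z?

H_0 = Z,  H_1 = Z/2,  H_2 = 0.

Fix the vertex order A < B < D < E < F < G < J and write every simplex with vertices in increasing order. Then dim K = 2 and the simplices of K are:

  0-simplices (7): A, B, D, E, F, G, J
  1-simplices (18): AB, AE, AF, AG, AJ, BD, BE, BF, BG, BJ, DE, DF, DJ, EF, EG, FG, FJ, GJ
  2-simplices (12): ABF, ABJ, AEF, AEG, AGJ, BDE, BDJ, BEG, BFG, DEF, DFJ, FGJ

Hence C_0 ≅ Z^7, C_1 ≅ Z^18, C_2 ≅ Z^12.

Boundary ∂_1: C_1 → C_0 sends each edge [p,q] (with p < q) to q − p.
This gives a 7×18 integer matrix of rank 6; reducing to Smith normal form yields diagonal entries (1,1,1,1,1,1).

The boundary map ∂_2: C_2 → C_1 acts by ∂[p,q,r] = [q,r] − [p,r] + [p,q]. For instance
  ∂BFG = FG − BG + BF,
  ∂BDE = DE − BE + BD.
The resulting 18×12 matrix has rank 12, and its Smith normal form has invariant factors (1,1,1,1,1,1,1,1,1,1,1,2).

From H_k ≅ ker(∂_k) / im(∂_{k+1}) we obtain:

  H_0: rank C_0 − rank ∂_1 = 7 − 6 = 1, and the invariant factors of ∂_1 are all 1, so H_0 ≅ Z.
  H_1: rank ker ∂_1 − rank ∂_2 = (18 − 6) − 12 = 0, and ∂_2 has invariant factor 2 > 1, so H_1 ≅ Z/2.
  H_2: rank ker ∂_2 − rank ∂_3 = (12 − 12) − 0 = 0, and there is no ∂_3, so H_2 ≅ 0.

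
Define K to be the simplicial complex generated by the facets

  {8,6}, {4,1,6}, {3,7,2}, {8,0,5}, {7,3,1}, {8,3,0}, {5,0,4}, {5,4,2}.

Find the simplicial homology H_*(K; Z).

H_0 ≅ Z,  H_1 ≅ Z^3,  H_2 = 0.

We work with the vertex ordering 0 < 1 < 2 < 3 < 4 < 5 < 6 < 7 < 8. The simplices of K, each written with vertices in increasing order, are:

  0-simplices (9): [0], [1], [2], [3], [4], [5], [6], [7], [8]
  1-simplices (18): [0,3], [0,4], [0,5], [0,8], [1,3], [1,4], [1,6], [1,7], [2,3], [2,4], [2,5], [2,7], [3,7], [3,8], [4,5], [4,6], [5,8], [6,8]
  2-simplices (7): [0,3,8], [0,4,5], [0,5,8], [1,3,7], [1,4,6], [2,3,7], [2,4,5]

Hence C_0 ≅ Z^9, C_1 ≅ Z^18, C_2 ≅ Z^7.

The boundary map ∂_1: C_1 → C_0 is given by ∂[p,q] = [q] − [p]. For instance
  ∂[0,4] = [4] − [0].
As a 9×18 matrix over Z this has rank 8, with invariant factors (1,1,1,1,1,1,1,1).

Boundary ∂_2: C_2 → C_1 acts by ∂[p,q,r] = [q,r] − [p,r] + [p,q]. For instance
  ∂[0,4,5] = [4,5] − [0,5] + [0,4],
  ∂[1,3,7] = [3,7] − [1,7] + [1,3].
This gives a 18×7 integer matrix of rank 7; reducing to Smith normal form yields diagonal entries (1,1,1,1,1,1,1).

Reading off H_k = ker ∂_k / im ∂_{k+1}:

  H_0: rank C_0 − rank ∂_1 = 9 − 8 = 1, and the invariant factors of ∂_1 are all 1, so H_0 = Z.
  H_1: rank ker ∂_1 − rank ∂_2 = (18 − 8) − 7 = 3, and the invariant factors of ∂_2 are all 1, so H_1 = Z^3.
  H_2: rank ker ∂_2 − rank ∂_3 = (7 − 7) − 0 = 0, and there is no ∂_3, so H_2 = 0.

As a check, the Euler characteristic is 9 − 18 + 7 = -2, which agrees with 1 − 3 + 0 = -2.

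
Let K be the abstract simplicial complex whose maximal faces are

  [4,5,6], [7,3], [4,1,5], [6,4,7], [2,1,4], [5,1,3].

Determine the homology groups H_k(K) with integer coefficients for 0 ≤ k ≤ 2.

H_0 = Z,  H_1 = Z,  H_2 = 0.

Order the vertices as 1 < 2 < 3 < 4 < 5 < 6 < 7. Listing each simplex with vertices in this order, K has dimension 2 with simplices:

  0-simplices (7): [1], [2], [3], [4], [5], [6], [7]
  1-simplices (12): [1,2], [1,3], [1,4], [1,5], [2,4], [3,5], [3,7], [4,5], [4,6], [4,7], [5,6], [6,7]
  2-simplices (5): [1,2,4], [1,3,5], [1,4,5], [4,5,6], [4,6,7]

Hence C_0 ≅ Z^7, C_1 ≅ Z^12, C_2 ≅ Z^5.

Boundary ∂_1: C_1 → C_0 maps an edge to its endpoints' difference, ∂[p,q] = q − p.
As a 7×12 matrix over Z this has rank 6, with invariant factors (1,1,1,1,1,1).

The boundary map ∂_2: C_2 → C_1 maps a triangle to the signed sum of its edges. For instance
  ∂[4,5,6] = [5,6] − [4,6] + [4,5],
  ∂[1,4,5] = [4,5] − [1,5] + [1,4].
This gives a 12×5 integer matrix of rank 5; reducing to Smith normal form yields diagonal entries (1,1,1,1,1).

Computing H_k = (kernel of ∂_k) / (image of ∂_{k+1}):

  H_0: rank C_0 − rank ∂_1 = 7 − 6 = 1, and the invariant factors of ∂_1 are all 1, so H_0 ≅ Z.
  H_1: rank ker ∂_1 − rank ∂_2 = (12 − 6) − 5 = 1, and the invariant factors of ∂_2 are all 1, so H_1 ≅ Z.
  H_2: rank ker ∂_2 − rank ∂_3 = (5 − 5) − 0 = 0, and there is no ∂_3, so H_2 ≅ 0.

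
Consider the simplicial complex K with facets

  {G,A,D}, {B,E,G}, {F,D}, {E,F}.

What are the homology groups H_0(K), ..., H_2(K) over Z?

We work with the vertex ordering A < B < D < E < F < G. The simplices of K, each written with vertices in increasing order, are:

  0-simplices (6): A, B, D, E, F, G
  1-simplices (8): AD, AG, BE, BG, DF, DG, EF, EG
  2-simplices (2): ADG, BEG

so the chain groups are C_0 ≅ Z^6, C_1 ≅ Z^8, C_2 ≅ Z^2.

The boundary map ∂_1: C_1 → C_0 sends each edge [p,q] (with p < q) to q − p.
The 6×8 boundary matrix has rank 5 and Smith normal form diag(1,1,1,1,1).

∂_2: C_2 → C_1 maps a triangle to the signed sum of its edges. For instance
  ∂ADG = DG − AG + AD,
  ∂BEG = EG − BG + BE.
As a 8×2 matrix over Z this has rank 2, with invariant factors (1,1).

Reading off H_k = ker ∂_k / im ∂_{k+1}:

  H_0: rank C_0 − rank ∂_1 = 6 − 5 = 1, and the invariant factors of ∂_1 are all 1, so H_0 ≅ Z.
  H_1: rank ker ∂_1 − rank ∂_2 = (8 − 5) − 2 = 1, and the invariant factors of ∂_2 are all 1, so H_1 ≅ Z.
  H_2: rank ker ∂_2 − rank ∂_3 = (2 − 2) − 0 = 0, and there is no ∂_3, so H_2 ≅ 0.

As a check, the Euler characteristic is 6 − 8 + 2 = 0, which agrees with 1 − 1 + 0 = 0.

H_0 ≅ Z,  H_1 ≅ Z,  H_2 = 0.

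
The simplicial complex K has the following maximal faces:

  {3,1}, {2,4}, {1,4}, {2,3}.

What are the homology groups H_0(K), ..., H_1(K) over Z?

H_0 = Z,  H_1 = Z.

K has 4 vertices, 4 edges.
rank ∂_0 = 0, rank ∂_1 = 3 ⇒ b_0 = 4 − 0 − 3 = 1; all invariant factors of ∂_1 are 1 so no torsion. So H_0 ≅ Z.
rank ∂_1 = 3, rank ∂_2 = 0 ⇒ b_1 = 4 − 3 − 0 = 1. So H_1 ≅ Z.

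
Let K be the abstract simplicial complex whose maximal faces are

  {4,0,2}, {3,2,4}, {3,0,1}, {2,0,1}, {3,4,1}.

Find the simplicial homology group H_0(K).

Fix the vertex order 0 < 1 < 2 < 3 < 4 and write every simplex with vertices in increasing order. Then dim K = 2 and the simplices of K are:

  0-simplices (5): [0], [1], [2], [3], [4]
  1-simplices (10): [0,1], [0,2], [0,3], [0,4], [1,2], [1,3], [1,4], [2,3], [2,4], [3,4]
  2-simplices (5): [0,1,2], [0,1,3], [0,2,4], [1,3,4], [2,3,4]

giving chain groups C_0 ≅ Z^5, C_1 ≅ Z^10, C_2 ≅ Z^5.

The boundary map ∂_1: C_1 → C_0 is given by ∂[p,q] = [q] − [p].
As a 5×10 matrix over Z this has rank 4, with invariant factors (1,1,1,1).

Boundary ∂_2: C_2 → C_1 acts by ∂[p,q,r] = [q,r] − [p,r] + [p,q]. For instance
  ∂[2,3,4] = [3,4] − [2,4] + [2,3],
  ∂[0,1,3] = [1,3] − [0,3] + [0,1].
The resulting 10×5 matrix has rank 5, and its Smith normal form has invariant factors (1,1,1,1,1).

Now H_k = ker ∂_k / im ∂_{k+1}, so:

  H_0: rank C_0 − rank ∂_1 = 5 − 4 = 1, and the invariant factors of ∂_1 are all 1, so H_0 ≅ Z.

H_0 = Z.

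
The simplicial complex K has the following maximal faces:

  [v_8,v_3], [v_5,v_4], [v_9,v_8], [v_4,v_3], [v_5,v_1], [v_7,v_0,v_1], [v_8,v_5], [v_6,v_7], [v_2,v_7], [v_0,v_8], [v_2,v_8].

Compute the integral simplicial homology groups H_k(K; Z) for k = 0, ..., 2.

We work with the vertex ordering v_0 < v_1 < v_2 < v_3 < v_4 < v_5 < v_6 < v_7 < v_8 < v_9. The simplices of K, each written with vertices in increasing order, are:

  0-simplices (10): [v_0], [v_1], [v_2], [v_3], [v_4], [v_5], [v_6], [v_7], [v_8], [v_9]
  1-simplices (13): [v_0,v_1], [v_0,v_7], [v_0,v_8], [v_1,v_5], [v_1,v_7], [v_2,v_7], [v_2,v_8], [v_3,v_4], [v_3,v_8], [v_4,v_5], [v_5,v_8], [v_6,v_7], [v_8,v_9]
  2-simplices (1): [v_0,v_1,v_7]

giving chain groups C_0 ≅ Z^10, C_1 ≅ Z^13, C_2 ≅ Z^1.

The boundary map ∂_1: C_1 → C_0 is given by ∂[p,q] = [q] − [p]. For instance
  ∂[v_2,v_8] = [v_8] − [v_2].
This gives a 10×13 integer matrix of rank 9; reducing to Smith normal form yields diagonal entries (1,1,1,1,1,1,1,1,1).

∂_2: C_2 → C_1 acts by ∂[p,q,r] = [q,r] − [p,r] + [p,q]. For instance
  ∂[v_0,v_1,v_7] = [v_1,v_7] − [v_0,v_7] + [v_0,v_1].
The 13×1 boundary matrix has rank 1 and Smith normal form diag(1).

Reading off H_k = ker ∂_k / im ∂_{k+1}:

  H_0: rank C_0 − rank ∂_1 = 10 − 9 = 1, and the invariant factors of ∂_1 are all 1, so H_0 ≅ Z.
  H_1: rank ker ∂_1 − rank ∂_2 = (13 − 9) − 1 = 3, and the invariant factors of ∂_2 are all 1, so H_1 ≅ Z^3.
  H_2: rank ker ∂_2 − rank ∂_3 = (1 − 1) − 0 = 0, and there is no ∂_3, so H_2 ≅ 0.

As a check, the Euler characteristic is 10 − 13 + 1 = -2, which agrees with 1 − 3 + 0 = -2.

H_0 = Z,  H_1 = Z^3,  H_2 = 0.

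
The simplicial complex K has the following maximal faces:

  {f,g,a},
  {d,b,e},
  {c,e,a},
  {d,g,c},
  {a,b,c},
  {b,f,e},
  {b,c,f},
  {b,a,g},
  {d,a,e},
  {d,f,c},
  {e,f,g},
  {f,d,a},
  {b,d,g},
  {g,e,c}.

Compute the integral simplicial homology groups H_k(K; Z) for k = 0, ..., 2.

Take the total order a < b < c < d < e < f < g on the vertex set. Then K (dimension 2) consists of the simplices:

  0-simplices (7): a, b, c, d, e, f, g
  1-simplices (21): ab, ac, ad, ae, af, ag, bc, bd, be, bf, bg, cd, ce, cf, cg, de, df, dg, ef, eg, fg
  2-simplices (14): abc, abg, ace, ade, adf, afg, bcf, bde, bdg, bef, cdf, cdg, ceg, efg

Hence C_0 ≅ Z^7, C_1 ≅ Z^21, C_2 ≅ Z^14.

Boundary ∂_1: C_1 → C_0 sends each edge [p,q] (with p < q) to q − p.
As a 7×21 matrix over Z this has rank 6, with invariant factors (1,1,1,1,1,1).

The boundary map ∂_2: C_2 → C_1 acts by ∂[p,q,r] = [q,r] − [p,r] + [p,q]. For instance
  ∂bcf = cf − bf + bc,
  ∂bdg = dg − bg + bd.
This gives a 21×14 integer matrix of rank 13; reducing to Smith normal form yields diagonal entries (1,1,1,1,1,1,1,1,1,1,1,1,1).

From H_k ≅ ker(∂_k) / im(∂_{k+1}) we obtain:

  H_0: rank C_0 − rank ∂_1 = 7 − 6 = 1, and the invariant factors of ∂_1 are all 1, so H_0 = Z.
  H_1: rank ker ∂_1 − rank ∂_2 = (21 − 6) − 13 = 2, and the invariant factors of ∂_2 are all 1, so H_1 = Z^2.
  H_2: rank ker ∂_2 − rank ∂_3 = (14 − 13) − 0 = 1, and there is no ∂_3, so H_2 = Z.

H_0 ≅ Z,  H_1 ≅ Z^2,  H_2 ≅ Z.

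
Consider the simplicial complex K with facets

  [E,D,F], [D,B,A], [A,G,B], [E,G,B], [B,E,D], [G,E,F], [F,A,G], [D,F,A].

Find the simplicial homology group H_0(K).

We work with the vertex ordering A < B < D < E < F < G. The simplices of K, each written with vertices in increasing order, are:

  0-simplices (6): A, B, D, E, F, G
  1-simplices (12): AB, AD, AF, AG, BD, BE, BG, DE, DF, EF, EG, FG
  2-simplices (8): ABD, ABG, ADF, AFG, BDE, BEG, DEF, EFG

giving chain groups C_0 ≅ Z^6, C_1 ≅ Z^12, C_2 ≅ Z^8.

The boundary map ∂_1: C_1 → C_0 is given by ∂[p,q] = [q] − [p]. For instance
  ∂AB = B − A.
The resulting 6×12 matrix has rank 5, and its Smith normal form has invariant factors (1,1,1,1,1).

The boundary map ∂_2: C_2 → C_1 acts by ∂[p,q,r] = [q,r] − [p,r] + [p,q]. For instance
  ∂AFG = FG − AG + AF,
  ∂BDE = DE − BE + BD.
As a 12×8 matrix over Z this has rank 7, with invariant factors (1,1,1,1,1,1,1).

Now H_k = ker ∂_k / im ∂_{k+1}, so:

  H_0: rank C_0 − rank ∂_1 = 6 − 5 = 1, and the invariant factors of ∂_1 are all 1, so H_0 ≅ Z.

H_0 ≅ Z.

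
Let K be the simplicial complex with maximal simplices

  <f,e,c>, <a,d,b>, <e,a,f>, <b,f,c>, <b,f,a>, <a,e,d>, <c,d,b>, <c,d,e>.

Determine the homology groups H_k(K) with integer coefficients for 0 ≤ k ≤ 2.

H_0 = Z,  H_1 = 0,  H_2 = Z.

Order the vertices as a < b < c < d < e < f. Listing each simplex with vertices in this order, K has dimension 2 with simplices:

  0-simplices (6): a, b, c, d, e, f
  1-simplices (12): ab, ad, ae, af, bc, bd, bf, cd, ce, cf, de, ef
  2-simplices (8): abd, abf, ade, aef, bcd, bcf, cde, cef

Hence C_0 ≅ Z^6, C_1 ≅ Z^12, C_2 ≅ Z^8.

Boundary ∂_1: C_1 → C_0 maps an edge to its endpoints' difference, ∂[p,q] = q − p.
The 6×12 boundary matrix has rank 5 and Smith normal form diag(1,1,1,1,1).

∂_2: C_2 → C_1 acts by ∂[p,q,r] = [q,r] − [p,r] + [p,q]. For instance
  ∂aef = ef − af + ae,
  ∂cde = de − ce + cd.
The 12×8 boundary matrix has rank 7 and Smith normal form diag(1,1,1,1,1,1,1).

From H_k ≅ ker(∂_k) / im(∂_{k+1}) we obtain:

  H_0: rank C_0 − rank ∂_1 = 6 − 5 = 1, and the invariant factors of ∂_1 are all 1, so H_0 = Z.
  H_1: rank ker ∂_1 − rank ∂_2 = (12 − 5) − 7 = 0, and the invariant factors of ∂_2 are all 1, so H_1 = 0.
  H_2: rank ker ∂_2 − rank ∂_3 = (8 − 7) − 0 = 1, and there is no ∂_3, so H_2 = Z.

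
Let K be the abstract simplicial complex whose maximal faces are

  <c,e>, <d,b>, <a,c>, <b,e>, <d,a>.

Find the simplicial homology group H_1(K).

Order the vertices as a < b < c < d < e. Listing each simplex with vertices in this order, K has dimension 1 with simplices:

  0-simplices (5): a, b, c, d, e
  1-simplices (5): ac, ad, bd, be, ce

so the chain groups are C_0 ≅ Z^5, C_1 ≅ Z^5.

∂_1: C_1 → C_0 is given by ∂[p,q] = [q] − [p]. For instance
  ∂ce = e − c.
This gives a 5×5 integer matrix of rank 4; reducing to Smith normal form yields diagonal entries (1,1,1,1).

Now H_k = ker ∂_k / im ∂_{k+1}, so:

  H_1: rank ker ∂_1 − rank ∂_2 = (5 − 4) − 0 = 1, and there is no ∂_2, so H_1 ≅ Z.

H_1 ≅ Z.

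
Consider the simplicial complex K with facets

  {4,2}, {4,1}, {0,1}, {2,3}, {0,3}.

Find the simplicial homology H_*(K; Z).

We work with the vertex ordering 0 < 1 < 2 < 3 < 4. The simplices of K, each written with vertices in increasing order, are:

  0-simplices (5): [0], [1], [2], [3], [4]
  1-simplices (5): [0,1], [0,3], [1,4], [2,3], [2,4]

so the chain groups are C_0 ≅ Z^5, C_1 ≅ Z^5.

Boundary ∂_1: C_1 → C_0 sends each edge [p,q] (with p < q) to q − p.
The 5×5 boundary matrix has rank 4 and Smith normal form diag(1,1,1,1).

From H_k ≅ ker(∂_k) / im(∂_{k+1}) we obtain:

  H_0: rank C_0 − rank ∂_1 = 5 − 4 = 1, and the invariant factors of ∂_1 are all 1, so H_0 ≅ Z.
  H_1: rank ker ∂_1 − rank ∂_2 = (5 − 4) − 0 = 1, and there is no ∂_2, so H_1 ≅ Z.

H_0 ≅ Z,  H_1 ≅ Z.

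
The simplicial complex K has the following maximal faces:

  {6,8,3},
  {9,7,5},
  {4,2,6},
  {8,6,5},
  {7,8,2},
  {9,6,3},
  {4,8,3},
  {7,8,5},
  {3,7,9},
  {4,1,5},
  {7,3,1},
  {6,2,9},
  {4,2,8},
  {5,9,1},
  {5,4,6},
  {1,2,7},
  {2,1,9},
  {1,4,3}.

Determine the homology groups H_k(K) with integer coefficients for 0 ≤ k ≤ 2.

H_0 = Z,  H_1 = Z ⊕ Z/2,  H_2 = 0.

K has 9 vertices, 27 edges, 18 triangles.
rank ∂_0 = 0, rank ∂_1 = 8 ⇒ b_0 = 9 − 0 − 8 = 1; all invariant factors of ∂_1 are 1 so no torsion. So H_0 ≅ Z.
rank ∂_1 = 8, rank ∂_2 = 18 ⇒ b_1 = 27 − 8 − 18 = 1; ∂_2 has invariant factor(s) [2] giving torsion. So H_1 ≅ Z ⊕ Z/2.
rank ∂_2 = 18, rank ∂_3 = 0 ⇒ b_2 = 18 − 18 − 0 = 0. So H_2 ≅ 0.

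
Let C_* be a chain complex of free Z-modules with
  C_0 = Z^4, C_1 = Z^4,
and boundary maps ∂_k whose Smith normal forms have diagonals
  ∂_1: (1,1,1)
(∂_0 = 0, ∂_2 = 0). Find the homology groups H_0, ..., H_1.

H_0 ≅ Z,  H_1 ≅ Z.

H_0: b_0 = 4 − 0 − 3 = 1; torsion from ∂_1 factors > 1: none. So H_0 ≅ Z.
H_1: b_1 = 4 − 3 − 0 = 1; torsion from ∂_2 factors > 1: none. So H_1 ≅ Z.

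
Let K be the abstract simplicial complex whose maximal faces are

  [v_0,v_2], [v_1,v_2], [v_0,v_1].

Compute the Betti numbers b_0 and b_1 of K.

b_0 = 1, b_1 = 1.

Fix the vertex order v_0 < v_1 < v_2 and write every simplex with vertices in increasing order. Then dim K = 1 and the simplices of K are:

  0-simplices (3): [v_0], [v_1], [v_2]
  1-simplices (3): [v_0,v_1], [v_0,v_2], [v_1,v_2]

so the chain groups are C_0 ≅ Z^3, C_1 ≅ Z^3.

Boundary ∂_1: C_1 → C_0 is given by ∂[p,q] = [q] − [p]. For instance
  ∂[v_1,v_2] = [v_2] − [v_1].
As a 3×3 matrix over Z this has rank 2, with invariant factors (1,1).

Reading off H_k = ker ∂_k / im ∂_{k+1}:

  H_0: rank C_0 − rank ∂_1 = 3 − 2 = 1, and the invariant factors of ∂_1 are all 1, so H_0 ≅ Z.
  H_1: rank ker ∂_1 − rank ∂_2 = (3 − 2) − 0 = 1, and there is no ∂_2, so H_1 ≅ Z.

As a check, the Euler characteristic is 3 − 3 = 0, which agrees with 1 − 1 = 0.
(K is a triangulation of the circle S^1.)

Hence the Betti numbers are b_0 = 1, b_1 = 1.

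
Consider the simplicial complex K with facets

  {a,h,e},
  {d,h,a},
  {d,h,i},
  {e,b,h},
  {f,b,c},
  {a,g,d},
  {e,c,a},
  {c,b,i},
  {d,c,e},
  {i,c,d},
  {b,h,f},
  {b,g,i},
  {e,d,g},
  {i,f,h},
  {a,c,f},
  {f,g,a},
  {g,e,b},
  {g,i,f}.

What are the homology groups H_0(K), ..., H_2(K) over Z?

Fix the vertex order a < b < c < d < e < f < g < h < i and write every simplex with vertices in increasing order. Then dim K = 2 and the simplices of K are:

  0-simplices (9): a, b, c, d, e, f, g, h, i
  1-simplices (27): ac, ad, ae, af, ag, ah, bc, be, bf, bg, bh, bi, cd, ce, cf, ci, de, dg, dh, di, eg, eh, fg, fh, fi, gi, hi
  2-simplices (18): ace, acf, adg, adh, aeh, afg, bcf, bci, beg, beh, bfh, bgi, cde, cdi, deg, dhi, fgi, fhi

Hence C_0 ≅ Z^9, C_1 ≅ Z^27, C_2 ≅ Z^18.

∂_1: C_1 → C_0 sends each edge [p,q] (with p < q) to q − p.
As a 9×27 matrix over Z this has rank 8, with invariant factors (1,1,1,1,1,1,1,1).

Boundary ∂_2: C_2 → C_1 acts by ∂[p,q,r] = [q,r] − [p,r] + [p,q]. For instance
  ∂fgi = gi − fi + fg,
  ∂adg = dg − ag + ad.
As a 27×18 matrix over Z this has rank 18, with invariant factors (1,1,1,1,1,1,1,1,1,1,1,1,1,1,1,1,1,2).

Now H_k = ker ∂_k / im ∂_{k+1}, so:

  H_0: rank C_0 − rank ∂_1 = 9 − 8 = 1, and the invariant factors of ∂_1 are all 1, so H_0 = Z.
  H_1: rank ker ∂_1 − rank ∂_2 = (27 − 8) − 18 = 1, and ∂_2 has invariant factor 2 > 1, so H_1 = Z ⊕ Z/2.
  H_2: rank ker ∂_2 − rank ∂_3 = (18 − 18) − 0 = 0, and there is no ∂_3, so H_2 = 0.

H_0 ≅ Z,  H_1 ≅ Z ⊕ Z/2,  H_2 = 0.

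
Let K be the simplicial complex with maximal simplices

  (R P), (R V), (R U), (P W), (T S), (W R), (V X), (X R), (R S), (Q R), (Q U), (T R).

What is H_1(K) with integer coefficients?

H_1 ≅ Z^4.

Take the total order P < Q < R < S < T < U < V < W < X on the vertex set. Then K (dimension 1) consists of the simplices:

  0-simplices (9): P, Q, R, S, T, U, V, W, X
  1-simplices (12): PR, PW, QR, QU, RS, RT, RU, RV, RW, RX, ST, VX

Hence C_0 ≅ Z^9, C_1 ≅ Z^12.

∂_1: C_1 → C_0 is given by ∂[p,q] = [q] − [p].
This gives a 9×12 integer matrix of rank 8; reducing to Smith normal form yields diagonal entries (1,1,1,1,1,1,1,1).

From H_k ≅ ker(∂_k) / im(∂_{k+1}) we obtain:

  H_1: rank ker ∂_1 − rank ∂_2 = (12 − 8) − 0 = 4, and there is no ∂_2, so H_1 ≅ Z^4.

(K is a triangulation of a wedge of 4 circles.)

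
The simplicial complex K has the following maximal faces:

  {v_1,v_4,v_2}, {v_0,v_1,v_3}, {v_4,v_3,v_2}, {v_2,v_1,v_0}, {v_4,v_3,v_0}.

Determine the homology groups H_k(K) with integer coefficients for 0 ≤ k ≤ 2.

H_0 ≅ Z,  H_1 ≅ Z,  H_2 = 0.

Take the total order v_0 < v_1 < v_2 < v_3 < v_4 on the vertex set. Then K (dimension 2) consists of the simplices:

  0-simplices (5): [v_0], [v_1], [v_2], [v_3], [v_4]
  1-simplices (10): [v_0,v_1], [v_0,v_2], [v_0,v_3], [v_0,v_4], [v_1,v_2], [v_1,v_3], [v_1,v_4], [v_2,v_3], [v_2,v_4], [v_3,v_4]
  2-simplices (5): [v_0,v_1,v_2], [v_0,v_1,v_3], [v_0,v_3,v_4], [v_1,v_2,v_4], [v_2,v_3,v_4]

Hence C_0 ≅ Z^5, C_1 ≅ Z^10, C_2 ≅ Z^5.

The boundary map ∂_1: C_1 → C_0 is given by ∂[p,q] = [q] − [p].
This gives a 5×10 integer matrix of rank 4; reducing to Smith normal form yields diagonal entries (1,1,1,1).

The boundary map ∂_2: C_2 → C_1 sends each 2-simplex [p,q,r] to [q,r] − [p,r] + [p,q]. For instance
  ∂[v_0,v_3,v_4] = [v_3,v_4] − [v_0,v_4] + [v_0,v_3],
  ∂[v_2,v_3,v_4] = [v_3,v_4] − [v_2,v_4] + [v_2,v_3].
The 10×5 boundary matrix has rank 5 and Smith normal form diag(1,1,1,1,1).

Reading off H_k = ker ∂_k / im ∂_{k+1}:

  H_0: rank C_0 − rank ∂_1 = 5 − 4 = 1, and the invariant factors of ∂_1 are all 1, so H_0 ≅ Z.
  H_1: rank ker ∂_1 − rank ∂_2 = (10 − 4) − 5 = 1, and the invariant factors of ∂_2 are all 1, so H_1 ≅ Z.
  H_2: rank ker ∂_2 − rank ∂_3 = (5 − 5) − 0 = 0, and there is no ∂_3, so H_2 ≅ 0.

As a check, the Euler characteristic is 5 − 10 + 5 = 0, which agrees with 1 − 1 + 0 = 0.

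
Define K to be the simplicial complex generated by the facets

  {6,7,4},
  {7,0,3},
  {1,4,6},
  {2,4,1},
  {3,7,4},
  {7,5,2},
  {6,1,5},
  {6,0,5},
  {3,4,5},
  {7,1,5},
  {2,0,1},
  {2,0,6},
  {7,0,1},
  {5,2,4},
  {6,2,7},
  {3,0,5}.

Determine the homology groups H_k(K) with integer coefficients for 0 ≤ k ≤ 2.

Take the total order 0 < 1 < 2 < 3 < 4 < 5 < 6 < 7 on the vertex set. Then K (dimension 2) consists of the simplices:

  0-simplices (8): [0], [1], [2], [3], [4], [5], [6], [7]
  1-simplices (24): (24 of them)
  2-simplices (16): [0,1,2], [0,1,7], [0,2,6], [0,3,5], [0,3,7], [0,5,6], [1,2,4], [1,4,6], [1,5,6], [1,5,7], [2,4,5], [2,5,7], [2,6,7], [3,4,5], [3,4,7], [4,6,7]

giving chain groups C_0 ≅ Z^8, C_1 ≅ Z^24, C_2 ≅ Z^16.

Boundary ∂_1: C_1 → C_0 sends each edge [p,q] (with p < q) to q − p. For instance
  ∂[4,6] = [6] − [4].
As a 8×24 matrix over Z this has rank 7, with invariant factors (1,1,1,1,1,1,1).

Boundary ∂_2: C_2 → C_1 maps a triangle to the signed sum of its edges. For instance
  ∂[0,1,7] = [1,7] − [0,7] + [0,1],
  ∂[2,4,5] = [4,5] − [2,5] + [2,4].
The 24×16 boundary matrix has rank 15 and Smith normal form diag(1,1,1,1,1,1,1,1,1,1,1,1,1,1,1).

Reading off H_k = ker ∂_k / im ∂_{k+1}:

  H_0: rank C_0 − rank ∂_1 = 8 − 7 = 1, and the invariant factors of ∂_1 are all 1, so H_0 = Z.
  H_1: rank ker ∂_1 − rank ∂_2 = (24 − 7) − 15 = 2, and the invariant factors of ∂_2 are all 1, so H_1 = Z^2.
  H_2: rank ker ∂_2 − rank ∂_3 = (16 − 15) − 0 = 1, and there is no ∂_3, so H_2 = Z.

As a check, the Euler characteristic is 8 − 24 + 16 = 0, which agrees with 1 − 2 + 1 = 0.

H_0 ≅ Z,  H_1 ≅ Z^2,  H_2 ≅ Z.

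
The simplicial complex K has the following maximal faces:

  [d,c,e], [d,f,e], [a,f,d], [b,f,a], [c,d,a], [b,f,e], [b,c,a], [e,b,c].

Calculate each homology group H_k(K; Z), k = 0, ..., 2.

H_0 = Z,  H_1 = 0,  H_2 = Z.

We work with the vertex ordering a < b < c < d < e < f. The simplices of K, each written with vertices in increasing order, are:

  0-simplices (6): a, b, c, d, e, f
  1-simplices (12): ab, ac, ad, af, bc, be, bf, cd, ce, de, df, ef
  2-simplices (8): abc, abf, acd, adf, bce, bef, cde, def

Hence C_0 ≅ Z^6, C_1 ≅ Z^12, C_2 ≅ Z^8.

∂_1: C_1 → C_0 sends each edge [p,q] (with p < q) to q − p.
This gives a 6×12 integer matrix of rank 5; reducing to Smith normal form yields diagonal entries (1,1,1,1,1).

Boundary ∂_2: C_2 → C_1 maps a triangle to the signed sum of its edges. For instance
  ∂bce = ce − be + bc,
  ∂acd = cd − ad + ac.
The resulting 12×8 matrix has rank 7, and its Smith normal form has invariant factors (1,1,1,1,1,1,1).

Computing H_k = (kernel of ∂_k) / (image of ∂_{k+1}):

  H_0: rank C_0 − rank ∂_1 = 6 − 5 = 1, and the invariant factors of ∂_1 are all 1, so H_0 ≅ Z.
  H_1: rank ker ∂_1 − rank ∂_2 = (12 − 5) − 7 = 0, and the invariant factors of ∂_2 are all 1, so H_1 ≅ 0.
  H_2: rank ker ∂_2 − rank ∂_3 = (8 − 7) − 0 = 1, and there is no ∂_3, so H_2 ≅ Z.

As a check, the Euler characteristic is 6 − 12 + 8 = 2, which agrees with 1 − 0 + 1 = 2.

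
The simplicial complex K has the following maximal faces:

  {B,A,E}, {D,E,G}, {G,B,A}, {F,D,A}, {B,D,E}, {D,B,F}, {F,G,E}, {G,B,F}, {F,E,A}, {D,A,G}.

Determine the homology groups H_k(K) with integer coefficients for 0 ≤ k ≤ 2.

We work with the vertex ordering A < B < D < E < F < G. The simplices of K, each written with vertices in increasing order, are:

  0-simplices (6): A, B, D, E, F, G
  1-simplices (15): AB, AD, AE, AF, AG, BD, BE, BF, BG, DE, DF, DG, EF, EG, FG
  2-simplices (10): ABE, ABG, ADF, ADG, AEF, BDE, BDF, BFG, DEG, EFG

giving chain groups C_0 ≅ Z^6, C_1 ≅ Z^15, C_2 ≅ Z^10.

Boundary ∂_1: C_1 → C_0 maps an edge to its endpoints' difference, ∂[p,q] = q − p. For instance
  ∂AE = E − A.
The 6×15 boundary matrix has rank 5 and Smith normal form diag(1,1,1,1,1).

Boundary ∂_2: C_2 → C_1 maps a triangle to the signed sum of its edges. For instance
  ∂BDF = DF − BF + BD,
  ∂AEF = EF − AF + AE.
As a 15×10 matrix over Z this has rank 10, with invariant factors (1,1,1,1,1,1,1,1,1,2).

From H_k ≅ ker(∂_k) / im(∂_{k+1}) we obtain:

  H_0: rank C_0 − rank ∂_1 = 6 − 5 = 1, and the invariant factors of ∂_1 are all 1, so H_0 = Z.
  H_1: rank ker ∂_1 − rank ∂_2 = (15 − 5) − 10 = 0, and ∂_2 has invariant factor 2 > 1, so H_1 = Z/2.
  H_2: rank ker ∂_2 − rank ∂_3 = (10 − 10) − 0 = 0, and there is no ∂_3, so H_2 = 0.

(K is a triangulation of the real projective plane RP^2.)

H_0 ≅ Z,  H_1 ≅ Z/2,  H_2 = 0.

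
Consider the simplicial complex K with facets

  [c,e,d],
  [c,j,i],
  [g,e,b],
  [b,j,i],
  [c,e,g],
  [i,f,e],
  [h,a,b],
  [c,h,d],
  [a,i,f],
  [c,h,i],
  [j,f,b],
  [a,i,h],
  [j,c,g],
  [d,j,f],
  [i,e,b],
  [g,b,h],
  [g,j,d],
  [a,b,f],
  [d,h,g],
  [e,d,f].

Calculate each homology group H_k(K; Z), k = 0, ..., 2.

Order the vertices as a < b < c < d < e < f < g < h < i < j. Listing each simplex with vertices in this order, K has dimension 2 with simplices:

  0-simplices (10): a, b, c, d, e, f, g, h, i, j
  1-simplices (30): ab, af, ah, ai, be, bf, bg, bh, bi, bj, cd, ce, cg, ch, ci, cj, de, df, dg, dh, dj, ef, eg, ei, fi, fj, gh, gj, hi, ij
  2-simplices (20): abf, abh, afi, ahi, beg, bei, bfj, bgh, bij, cde, cdh, ceg, cgj, chi, cij, def, dfj, dgh, dgj, efi

giving chain groups C_0 ≅ Z^10, C_1 ≅ Z^30, C_2 ≅ Z^20.

Boundary ∂_1: C_1 → C_0 sends each edge [p,q] (with p < q) to q − p. For instance
  ∂ah = h − a.
This gives a 10×30 integer matrix of rank 9; reducing to Smith normal form yields diagonal entries (1,1,1,1,1,1,1,1,1).

Boundary ∂_2: C_2 → C_1 maps a triangle to the signed sum of its edges. For instance
  ∂abh = bh − ah + ab,
  ∂ahi = hi − ai + ah.
The resulting 30×20 matrix has rank 20, and its Smith normal form has invariant factors (1,1,1,1,1,1,1,1,1,1,1,1,1,1,1,1,1,1,1,2).

Computing H_k = (kernel of ∂_k) / (image of ∂_{k+1}):

  H_0: rank C_0 − rank ∂_1 = 10 − 9 = 1, and the invariant factors of ∂_1 are all 1, so H_0 ≅ Z.
  H_1: rank ker ∂_1 − rank ∂_2 = (30 − 9) − 20 = 1, and ∂_2 has invariant factor 2 > 1, so H_1 ≅ Z ⊕ Z/2.
  H_2: rank ker ∂_2 − rank ∂_3 = (20 − 20) − 0 = 0, and there is no ∂_3, so H_2 ≅ 0.

(K is a triangulation of the Klein bottle.)

H_0 = Z,  H_1 = Z ⊕ Z/2,  H_2 = 0.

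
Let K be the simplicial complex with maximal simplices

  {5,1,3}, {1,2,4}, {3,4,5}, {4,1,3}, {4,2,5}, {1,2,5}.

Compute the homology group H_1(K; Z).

K has 5 vertices, 9 edges, 6 triangles.
rank ∂_1 = 4, rank ∂_2 = 5 ⇒ b_1 = 9 − 4 − 5 = 0; all invariant factors of ∂_2 are 1 so no torsion. So H_1 = 0.

H_1 ≅ 0.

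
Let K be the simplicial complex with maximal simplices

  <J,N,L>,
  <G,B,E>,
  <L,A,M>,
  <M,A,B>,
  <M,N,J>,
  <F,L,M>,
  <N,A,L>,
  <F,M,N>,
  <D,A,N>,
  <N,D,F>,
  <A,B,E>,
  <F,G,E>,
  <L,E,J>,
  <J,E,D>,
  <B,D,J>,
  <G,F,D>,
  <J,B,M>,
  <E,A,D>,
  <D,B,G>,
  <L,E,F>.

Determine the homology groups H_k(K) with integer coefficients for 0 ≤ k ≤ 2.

H_0 = Z,  H_1 = Z ⊕ Z/2Z,  H_2 = 0.

K has 10 vertices, 30 edges, 20 triangles.
rank ∂_0 = 0, rank ∂_1 = 9 ⇒ b_0 = 10 − 0 − 9 = 1; all invariant factors of ∂_1 are 1 so no torsion. So H_0 = Z.
rank ∂_1 = 9, rank ∂_2 = 20 ⇒ b_1 = 30 − 9 − 20 = 1; ∂_2 has invariant factor(s) [2] giving torsion. So H_1 = Z ⊕ Z/2Z.
rank ∂_2 = 20, rank ∂_3 = 0 ⇒ b_2 = 20 − 20 − 0 = 0. So H_2 = 0.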